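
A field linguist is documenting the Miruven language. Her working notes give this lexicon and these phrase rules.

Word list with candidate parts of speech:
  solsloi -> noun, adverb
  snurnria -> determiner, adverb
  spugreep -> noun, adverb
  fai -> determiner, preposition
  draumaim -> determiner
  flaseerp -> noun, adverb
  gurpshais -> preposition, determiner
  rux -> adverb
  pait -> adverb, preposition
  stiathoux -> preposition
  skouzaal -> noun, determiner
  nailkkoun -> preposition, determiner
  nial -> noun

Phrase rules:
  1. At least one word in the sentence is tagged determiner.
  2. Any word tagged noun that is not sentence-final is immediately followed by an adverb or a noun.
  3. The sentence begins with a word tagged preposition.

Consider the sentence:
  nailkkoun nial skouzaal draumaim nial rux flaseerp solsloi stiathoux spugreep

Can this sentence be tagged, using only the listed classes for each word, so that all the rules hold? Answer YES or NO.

NO

Candidates per position — 1:nailkkoun {preposition,determiner}; 2:nial {noun}; 3:skouzaal {noun,determiner}; 4:draumaim {determiner}; 5:nial {noun}; 6:rux {adverb}; 7:flaseerp {noun,adverb}; 8:solsloi {noun,adverb}; 9:stiathoux {preposition}; 10:spugreep {noun,adverb}.
Rule 2 cannot be satisfied by any choice of tags from the lexicon.
So there is no consistent tagging.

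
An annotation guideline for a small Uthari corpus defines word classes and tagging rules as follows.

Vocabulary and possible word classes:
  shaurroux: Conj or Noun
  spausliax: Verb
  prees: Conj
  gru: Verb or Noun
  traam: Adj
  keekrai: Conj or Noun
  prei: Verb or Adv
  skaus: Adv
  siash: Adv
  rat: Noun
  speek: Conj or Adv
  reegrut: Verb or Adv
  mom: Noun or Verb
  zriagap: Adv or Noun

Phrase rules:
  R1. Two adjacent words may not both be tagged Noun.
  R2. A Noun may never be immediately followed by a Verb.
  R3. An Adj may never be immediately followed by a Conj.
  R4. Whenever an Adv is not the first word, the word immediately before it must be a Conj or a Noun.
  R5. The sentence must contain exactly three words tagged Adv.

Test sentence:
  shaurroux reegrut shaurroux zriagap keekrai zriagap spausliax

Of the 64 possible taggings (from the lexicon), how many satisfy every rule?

Candidates per position — 1:shaurroux {Conj,Noun}; 2:reegrut {Verb,Adv}; 3:shaurroux {Conj,Noun}; 4:zriagap {Adv,Noun}; 5:keekrai {Conj,Noun}; 6:zriagap {Adv,Noun}; 7:spausliax {Verb}.
There are 64 candidate sequences in total.
Checking each against the rules leaves 8 sequences.
Count = 8.

8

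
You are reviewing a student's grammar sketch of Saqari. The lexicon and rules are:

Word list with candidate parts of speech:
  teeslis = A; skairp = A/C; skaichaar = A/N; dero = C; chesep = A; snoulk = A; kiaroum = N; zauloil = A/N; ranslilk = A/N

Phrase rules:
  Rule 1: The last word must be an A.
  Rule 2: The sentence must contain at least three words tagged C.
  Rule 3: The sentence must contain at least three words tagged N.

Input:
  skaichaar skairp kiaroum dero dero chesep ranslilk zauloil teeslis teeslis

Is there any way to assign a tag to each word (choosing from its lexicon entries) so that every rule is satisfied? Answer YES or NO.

Candidates per position — 1:skaichaar {A,N}; 2:skairp {A,C}; 3:kiaroum {N}; 4:dero {C}; 5:dero {C}; 6:chesep {A}; 7:ranslilk {A,N}; 8:zauloil {A,N}; 9:teeslis {A}; 10:teeslis {A}.
One satisfying assignment: N C N C C A A N A A.
Checking: rule 1 holds; rule 2 holds; rule 3 holds.

YES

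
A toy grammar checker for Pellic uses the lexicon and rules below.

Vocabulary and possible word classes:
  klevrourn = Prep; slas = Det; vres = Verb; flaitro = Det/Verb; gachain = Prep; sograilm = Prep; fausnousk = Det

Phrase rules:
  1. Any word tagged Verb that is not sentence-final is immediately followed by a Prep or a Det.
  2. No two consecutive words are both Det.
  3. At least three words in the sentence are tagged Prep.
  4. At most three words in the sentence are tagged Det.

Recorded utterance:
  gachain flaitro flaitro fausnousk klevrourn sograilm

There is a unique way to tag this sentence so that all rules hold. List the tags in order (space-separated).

Prep Det Verb Det Prep Prep

Candidates per position — 1:gachain {Prep}; 2:flaitro {Det,Verb}; 3:flaitro {Det,Verb}; 4:fausnousk {Det}; 5:klevrourn {Prep}; 6:sograilm {Prep}.
Position 3: tagging it Det would leave rule 2 unsatisfiable, so it must be Verb.
Position 2: tagging it Verb would leave rule 1 unsatisfiable, so it must be Det.
That leaves exactly one tagging: Prep Det Verb Det Prep Prep.
Rule-by-rule: rule 1 holds; rule 2 holds; rule 3 holds; rule 4 holds.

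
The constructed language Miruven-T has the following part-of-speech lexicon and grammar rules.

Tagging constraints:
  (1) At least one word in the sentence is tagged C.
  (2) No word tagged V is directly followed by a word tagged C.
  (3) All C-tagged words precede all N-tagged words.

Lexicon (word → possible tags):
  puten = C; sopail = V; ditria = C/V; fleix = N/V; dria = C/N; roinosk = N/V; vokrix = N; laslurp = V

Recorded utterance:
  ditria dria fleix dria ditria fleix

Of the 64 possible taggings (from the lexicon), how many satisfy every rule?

8

Candidates per position — 1:ditria {C,V}; 2:dria {C,N}; 3:fleix {N,V}; 4:dria {C,N}; 5:ditria {C,V}; 6:fleix {N,V}.
There are 64 candidate sequences in total.
Checking each against the rules leaves 8 sequences.
Count = 8.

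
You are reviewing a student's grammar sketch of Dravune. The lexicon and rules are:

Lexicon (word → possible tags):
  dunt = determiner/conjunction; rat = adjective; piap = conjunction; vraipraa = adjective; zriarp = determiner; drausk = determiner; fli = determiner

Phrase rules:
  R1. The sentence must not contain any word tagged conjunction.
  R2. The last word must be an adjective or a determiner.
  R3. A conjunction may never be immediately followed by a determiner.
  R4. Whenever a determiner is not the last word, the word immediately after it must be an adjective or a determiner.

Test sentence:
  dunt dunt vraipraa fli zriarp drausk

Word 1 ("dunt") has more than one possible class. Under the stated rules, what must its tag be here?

Candidates per position — 1:dunt {determiner,conjunction}; 2:dunt {determiner,conjunction}; 3:vraipraa {adjective}; 4:fli {determiner}; 5:zriarp {determiner}; 6:drausk {determiner}.
Position 1: conjunction is ruled out by rule 1; that leaves determiner.
Position 2: conjunction is ruled out by rule 1; that leaves determiner.
That leaves exactly one tagging: determiner determiner adjective determiner determiner determiner.
Check: rule 1 satisfied; rule 2 satisfied; rule 3 satisfied; rule 4 satisfied.

determiner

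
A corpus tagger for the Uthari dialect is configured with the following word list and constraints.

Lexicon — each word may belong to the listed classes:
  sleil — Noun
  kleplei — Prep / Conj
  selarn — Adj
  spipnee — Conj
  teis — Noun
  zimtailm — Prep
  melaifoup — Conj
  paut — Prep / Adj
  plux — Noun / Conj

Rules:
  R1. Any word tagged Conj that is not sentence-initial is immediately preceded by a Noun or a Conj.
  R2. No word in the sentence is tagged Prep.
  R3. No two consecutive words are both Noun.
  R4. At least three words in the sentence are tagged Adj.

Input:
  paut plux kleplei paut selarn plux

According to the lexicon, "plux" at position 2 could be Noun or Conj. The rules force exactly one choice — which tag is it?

Candidates per position — 1:paut {Prep,Adj}; 2:plux {Noun,Conj}; 3:kleplei {Prep,Conj}; 4:paut {Prep,Adj}; 5:selarn {Adj}; 6:plux {Noun,Conj}.
At position 1, choosing Prep makes rule 2 impossible to satisfy; hence Adj.
At position 2, choosing Conj makes rule 1 impossible to satisfy; hence Noun.
At position 3, choosing Prep makes rule 2 impossible to satisfy; hence Conj.
At position 4, choosing Prep makes rule 2 impossible to satisfy; hence Adj.
At position 6, choosing Conj makes rule 1 impossible to satisfy; hence Noun.
The unique satisfying tagging is: Adj Noun Conj Adj Adj Noun.
Checking: rule 1 holds; rule 2 holds; rule 3 holds; rule 4 holds.

Noun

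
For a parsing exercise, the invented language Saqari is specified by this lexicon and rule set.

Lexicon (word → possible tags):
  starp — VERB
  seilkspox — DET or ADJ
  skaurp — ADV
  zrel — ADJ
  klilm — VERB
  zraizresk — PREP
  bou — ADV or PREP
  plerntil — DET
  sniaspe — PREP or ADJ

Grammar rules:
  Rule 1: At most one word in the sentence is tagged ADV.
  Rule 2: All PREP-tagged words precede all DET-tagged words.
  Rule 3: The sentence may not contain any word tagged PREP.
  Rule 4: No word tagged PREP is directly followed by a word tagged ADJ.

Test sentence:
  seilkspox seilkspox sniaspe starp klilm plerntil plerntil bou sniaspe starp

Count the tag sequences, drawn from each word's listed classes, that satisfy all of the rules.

Candidates per position — 1:seilkspox {DET,ADJ}; 2:seilkspox {DET,ADJ}; 3:sniaspe {PREP,ADJ}; 4:starp {VERB}; 5:klilm {VERB}; 6:plerntil {DET}; 7:plerntil {DET}; 8:bou {ADV,PREP}; 9:sniaspe {PREP,ADJ}; 10:starp {VERB}.
There are 32 candidate sequences in total.
The sequences that satisfy every rule: DET DET ADJ VERB VERB DET DET ADV ADJ VERB; DET ADJ ADJ VERB VERB DET DET ADV ADJ VERB; ADJ DET ADJ VERB VERB DET DET ADV ADJ VERB; ADJ ADJ ADJ VERB VERB DET DET ADV ADJ VERB.
Count = 4.

4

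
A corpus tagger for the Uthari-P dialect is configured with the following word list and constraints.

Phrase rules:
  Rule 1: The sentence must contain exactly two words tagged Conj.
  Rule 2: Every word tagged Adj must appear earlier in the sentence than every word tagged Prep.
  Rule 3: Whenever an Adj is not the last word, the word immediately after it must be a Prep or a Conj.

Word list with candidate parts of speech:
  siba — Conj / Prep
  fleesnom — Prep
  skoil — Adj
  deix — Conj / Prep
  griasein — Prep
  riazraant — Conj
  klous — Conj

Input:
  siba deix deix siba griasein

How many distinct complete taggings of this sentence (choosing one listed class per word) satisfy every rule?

Candidates per position — 1:siba {Conj,Prep}; 2:deix {Conj,Prep}; 3:deix {Conj,Prep}; 4:siba {Conj,Prep}; 5:griasein {Prep}.
There are 16 candidate sequences in total.
Checking each against the rules leaves 6 sequences.
Count = 6.

6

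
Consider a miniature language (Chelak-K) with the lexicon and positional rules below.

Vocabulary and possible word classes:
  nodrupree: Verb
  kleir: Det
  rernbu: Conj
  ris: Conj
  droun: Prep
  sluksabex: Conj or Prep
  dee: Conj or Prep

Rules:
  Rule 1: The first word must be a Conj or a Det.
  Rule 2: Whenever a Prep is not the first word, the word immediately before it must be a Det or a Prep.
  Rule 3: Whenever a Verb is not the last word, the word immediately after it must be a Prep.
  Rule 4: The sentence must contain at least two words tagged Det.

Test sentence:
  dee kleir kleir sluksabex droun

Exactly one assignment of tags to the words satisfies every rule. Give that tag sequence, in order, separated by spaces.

Conj Det Det Prep Prep

Candidates per position — 1:dee {Conj,Prep}; 2:kleir {Det}; 3:kleir {Det}; 4:sluksabex {Conj,Prep}; 5:droun {Prep}.
Position 1: tagging it Prep would leave rule 1 unsatisfiable, so it must be Conj.
Position 4: tagging it Conj would leave rule 2 unsatisfiable, so it must be Prep.
That leaves exactly one tagging: Conj Det Det Prep Prep.
Check: rule 1 holds; rule 2 holds; rule 3 holds; rule 4 holds.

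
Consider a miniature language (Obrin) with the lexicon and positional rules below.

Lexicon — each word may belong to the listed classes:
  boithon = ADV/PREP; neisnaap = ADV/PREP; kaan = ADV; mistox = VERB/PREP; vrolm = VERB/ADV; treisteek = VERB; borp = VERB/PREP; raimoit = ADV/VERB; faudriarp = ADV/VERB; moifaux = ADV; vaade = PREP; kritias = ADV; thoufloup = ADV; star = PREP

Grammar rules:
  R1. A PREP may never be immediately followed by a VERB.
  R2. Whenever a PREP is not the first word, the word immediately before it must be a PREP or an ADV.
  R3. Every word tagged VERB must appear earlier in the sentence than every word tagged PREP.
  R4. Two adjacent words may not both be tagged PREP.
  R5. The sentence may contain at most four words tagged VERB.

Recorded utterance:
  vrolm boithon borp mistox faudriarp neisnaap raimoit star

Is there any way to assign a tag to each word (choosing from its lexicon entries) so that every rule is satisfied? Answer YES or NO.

YES

Candidates per position — 1:vrolm {VERB,ADV}; 2:boithon {ADV,PREP}; 3:borp {VERB,PREP}; 4:mistox {VERB,PREP}; 5:faudriarp {ADV,VERB}; 6:neisnaap {ADV,PREP}; 7:raimoit {ADV,VERB}; 8:star {PREP}.
One satisfying assignment: VERB ADV VERB VERB ADV PREP ADV PREP.
Verifying each rule — rule 1 ✓; rule 2 ✓; rule 3 ✓; rule 4 ✓; rule 5 ✓.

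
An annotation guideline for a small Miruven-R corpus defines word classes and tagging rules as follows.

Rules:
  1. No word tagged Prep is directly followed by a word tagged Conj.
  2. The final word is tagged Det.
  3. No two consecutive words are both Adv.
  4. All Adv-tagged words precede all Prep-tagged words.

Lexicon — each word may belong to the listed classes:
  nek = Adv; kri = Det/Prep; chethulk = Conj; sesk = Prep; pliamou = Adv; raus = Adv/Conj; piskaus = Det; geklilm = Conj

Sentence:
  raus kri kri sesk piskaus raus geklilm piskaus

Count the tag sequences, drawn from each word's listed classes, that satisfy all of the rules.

8

Candidates per position — 1:raus {Adv,Conj}; 2:kri {Det,Prep}; 3:kri {Det,Prep}; 4:sesk {Prep}; 5:piskaus {Det}; 6:raus {Adv,Conj}; 7:geklilm {Conj}; 8:piskaus {Det}.
There are 16 candidate sequences in total.
Checking each against the rules leaves 8 sequences.
Count = 8.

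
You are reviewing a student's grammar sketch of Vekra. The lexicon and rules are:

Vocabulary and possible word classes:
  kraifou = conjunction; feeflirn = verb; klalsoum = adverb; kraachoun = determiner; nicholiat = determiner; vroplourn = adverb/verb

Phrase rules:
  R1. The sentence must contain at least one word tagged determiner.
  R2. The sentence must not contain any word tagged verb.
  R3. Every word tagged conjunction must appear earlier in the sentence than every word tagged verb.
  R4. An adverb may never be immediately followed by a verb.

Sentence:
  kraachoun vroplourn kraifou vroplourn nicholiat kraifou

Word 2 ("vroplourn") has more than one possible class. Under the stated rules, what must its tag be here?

adverb

Candidates per position — 1:kraachoun {determiner}; 2:vroplourn {adverb,verb}; 3:kraifou {conjunction}; 4:vroplourn {adverb,verb}; 5:nicholiat {determiner}; 6:kraifou {conjunction}.
Position 2: verb is ruled out by rule 2; that leaves adverb.
Position 4: verb is ruled out by rule 2; that leaves adverb.
The unique satisfying tagging is: determiner adverb conjunction adverb determiner conjunction.
Check: rule 1 ✓; rule 2 ✓; rule 3 ✓; rule 4 ✓.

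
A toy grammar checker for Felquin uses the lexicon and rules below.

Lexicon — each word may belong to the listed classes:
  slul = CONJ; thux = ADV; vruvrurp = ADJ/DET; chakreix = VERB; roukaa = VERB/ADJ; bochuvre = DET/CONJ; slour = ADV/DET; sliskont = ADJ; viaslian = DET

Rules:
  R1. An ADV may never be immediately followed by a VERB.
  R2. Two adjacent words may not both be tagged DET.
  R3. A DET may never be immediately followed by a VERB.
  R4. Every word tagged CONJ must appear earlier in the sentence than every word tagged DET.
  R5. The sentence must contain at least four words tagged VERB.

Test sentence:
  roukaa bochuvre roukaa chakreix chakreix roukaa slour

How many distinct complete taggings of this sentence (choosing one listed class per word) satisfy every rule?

10

Candidates per position — 1:roukaa {VERB,ADJ}; 2:bochuvre {DET,CONJ}; 3:roukaa {VERB,ADJ}; 4:chakreix {VERB}; 5:chakreix {VERB}; 6:roukaa {VERB,ADJ}; 7:slour {ADV,DET}.
There are 32 candidate sequences in total.
Checking each against the rules leaves 10 sequences.
Count = 10.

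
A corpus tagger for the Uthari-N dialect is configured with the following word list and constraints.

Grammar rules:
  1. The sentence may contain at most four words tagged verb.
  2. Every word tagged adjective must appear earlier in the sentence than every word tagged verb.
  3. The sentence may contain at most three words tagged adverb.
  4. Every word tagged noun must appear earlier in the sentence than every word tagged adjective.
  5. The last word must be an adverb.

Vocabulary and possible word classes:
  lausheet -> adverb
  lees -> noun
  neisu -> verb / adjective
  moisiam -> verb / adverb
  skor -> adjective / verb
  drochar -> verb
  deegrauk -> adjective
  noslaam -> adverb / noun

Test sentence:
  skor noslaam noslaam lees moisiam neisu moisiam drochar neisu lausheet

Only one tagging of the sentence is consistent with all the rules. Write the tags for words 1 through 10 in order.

verb noun noun noun adverb verb adverb verb verb adverb

Candidates per position — 1:skor {adjective,verb}; 2:noslaam {adverb,noun}; 3:noslaam {adverb,noun}; 4:lees {noun}; 5:moisiam {verb,adverb}; 6:neisu {verb,adjective}; 7:moisiam {verb,adverb}; 8:drochar {verb}; 9:neisu {verb,adjective}; 10:lausheet {adverb}.
Word 1 cannot be adjective — rule 4 would then fail for every completion. It is verb.
Word 6 cannot be adjective — rule 2 would then fail for every completion. It is verb.
Word 9 cannot be adjective — rule 2 would then fail for every completion. It is verb.
Word 5 cannot be verb — rule 1 would then fail for every completion. It is adverb.
Word 7 cannot be verb — rule 1 would then fail for every completion. It is adverb.
Word 2 cannot be adverb — rule 3 would then fail for every completion. It is noun.
Word 3 cannot be adverb — rule 3 would then fail for every completion. It is noun.
So the tagging must be: verb noun noun noun adverb verb adverb verb verb adverb.
Rule-by-rule: rule 1 ok; rule 2 ok; rule 3 ok; rule 4 ok; rule 5 ok.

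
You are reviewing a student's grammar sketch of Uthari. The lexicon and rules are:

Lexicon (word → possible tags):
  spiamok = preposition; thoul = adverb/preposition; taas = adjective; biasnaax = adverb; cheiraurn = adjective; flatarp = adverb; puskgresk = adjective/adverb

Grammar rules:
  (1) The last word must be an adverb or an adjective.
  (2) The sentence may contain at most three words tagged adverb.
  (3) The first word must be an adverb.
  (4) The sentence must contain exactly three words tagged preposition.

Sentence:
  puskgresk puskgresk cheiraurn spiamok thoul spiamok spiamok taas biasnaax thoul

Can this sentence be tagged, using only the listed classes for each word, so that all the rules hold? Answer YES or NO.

NO

Candidates per position — 1:puskgresk {adjective,adverb}; 2:puskgresk {adjective,adverb}; 3:cheiraurn {adjective}; 4:spiamok {preposition}; 5:thoul {adverb,preposition}; 6:spiamok {preposition}; 7:spiamok {preposition}; 8:taas {adjective}; 9:biasnaax {adverb}; 10:thoul {adverb,preposition}.
Every candidate sequence violates at least one rule; no consistent tagging exists.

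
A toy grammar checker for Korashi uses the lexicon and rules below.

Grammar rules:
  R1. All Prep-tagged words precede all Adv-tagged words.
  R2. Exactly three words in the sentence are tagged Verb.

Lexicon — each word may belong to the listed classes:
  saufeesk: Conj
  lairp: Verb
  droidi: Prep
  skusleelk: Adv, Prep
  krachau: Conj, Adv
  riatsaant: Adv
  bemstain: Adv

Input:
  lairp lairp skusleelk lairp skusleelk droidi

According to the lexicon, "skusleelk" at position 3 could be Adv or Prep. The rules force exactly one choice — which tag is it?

Candidates per position — 1:lairp {Verb}; 2:lairp {Verb}; 3:skusleelk {Adv,Prep}; 4:lairp {Verb}; 5:skusleelk {Adv,Prep}; 6:droidi {Prep}.
Word 3 cannot be Adv — rule 1 would then fail for every completion. It is Prep.
Word 5 cannot be Adv — rule 1 would then fail for every completion. It is Prep.
The unique satisfying tagging is: Verb Verb Prep Verb Prep Prep.
Verifying each rule — rule 1 holds; rule 2 holds.

Prep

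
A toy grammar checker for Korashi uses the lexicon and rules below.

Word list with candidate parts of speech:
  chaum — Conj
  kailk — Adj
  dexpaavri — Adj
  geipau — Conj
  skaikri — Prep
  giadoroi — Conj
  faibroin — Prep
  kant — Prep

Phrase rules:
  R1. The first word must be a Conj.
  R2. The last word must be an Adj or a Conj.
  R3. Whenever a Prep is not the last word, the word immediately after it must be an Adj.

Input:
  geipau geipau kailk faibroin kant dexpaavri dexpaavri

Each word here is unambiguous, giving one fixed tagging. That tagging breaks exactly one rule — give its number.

3

Fixed tagging: Conj Conj Adj Prep Prep Adj Adj.
Checking each rule: R1 holds, R2 holds, R3 violated.
Only rule 3 fails.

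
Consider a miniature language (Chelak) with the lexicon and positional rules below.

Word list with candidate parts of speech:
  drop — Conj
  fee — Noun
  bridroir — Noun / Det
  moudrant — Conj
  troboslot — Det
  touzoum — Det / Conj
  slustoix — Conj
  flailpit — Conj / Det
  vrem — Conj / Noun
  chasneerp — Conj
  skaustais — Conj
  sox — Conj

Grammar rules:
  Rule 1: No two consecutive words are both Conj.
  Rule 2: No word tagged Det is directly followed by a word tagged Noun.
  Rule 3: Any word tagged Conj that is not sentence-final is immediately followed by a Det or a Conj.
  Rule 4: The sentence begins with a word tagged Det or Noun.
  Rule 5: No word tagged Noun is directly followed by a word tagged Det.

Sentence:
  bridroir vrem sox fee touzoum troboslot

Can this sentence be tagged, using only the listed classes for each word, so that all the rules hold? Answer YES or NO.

Candidates per position — 1:bridroir {Noun,Det}; 2:vrem {Conj,Noun}; 3:sox {Conj}; 4:fee {Noun}; 5:touzoum {Det,Conj}; 6:troboslot {Det}.
Rule 3 cannot be satisfied by any choice of tags from the lexicon.
So there is no consistent tagging.

NO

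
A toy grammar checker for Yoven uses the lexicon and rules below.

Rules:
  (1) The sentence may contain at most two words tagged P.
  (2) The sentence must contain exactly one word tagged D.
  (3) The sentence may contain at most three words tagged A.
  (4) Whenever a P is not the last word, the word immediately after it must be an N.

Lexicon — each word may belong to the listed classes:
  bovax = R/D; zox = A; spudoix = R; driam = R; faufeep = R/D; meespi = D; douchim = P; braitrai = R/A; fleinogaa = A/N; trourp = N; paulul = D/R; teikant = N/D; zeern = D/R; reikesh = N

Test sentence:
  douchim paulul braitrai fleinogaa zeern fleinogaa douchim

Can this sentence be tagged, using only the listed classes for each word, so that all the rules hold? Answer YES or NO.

NO

Candidates per position — 1:douchim {P}; 2:paulul {D,R}; 3:braitrai {R,A}; 4:fleinogaa {A,N}; 5:zeern {D,R}; 6:fleinogaa {A,N}; 7:douchim {P}.
Rule 4 cannot be satisfied by any choice of tags from the lexicon.
So there is no consistent tagging.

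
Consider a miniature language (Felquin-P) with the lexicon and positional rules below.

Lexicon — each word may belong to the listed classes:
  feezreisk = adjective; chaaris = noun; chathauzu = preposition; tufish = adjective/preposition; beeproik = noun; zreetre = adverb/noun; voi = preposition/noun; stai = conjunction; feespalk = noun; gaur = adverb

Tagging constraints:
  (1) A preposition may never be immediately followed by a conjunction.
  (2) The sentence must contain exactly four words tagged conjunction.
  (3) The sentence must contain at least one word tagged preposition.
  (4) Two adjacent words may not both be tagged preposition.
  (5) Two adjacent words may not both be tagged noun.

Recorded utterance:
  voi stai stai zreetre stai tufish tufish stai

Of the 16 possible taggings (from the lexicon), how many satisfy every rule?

2

Candidates per position — 1:voi {preposition,noun}; 2:stai {conjunction}; 3:stai {conjunction}; 4:zreetre {adverb,noun}; 5:stai {conjunction}; 6:tufish {adjective,preposition}; 7:tufish {adjective,preposition}; 8:stai {conjunction}.
There are 16 candidate sequences in total.
The sequences that satisfy every rule: noun conjunction conjunction adverb conjunction preposition adjective conjunction; noun conjunction conjunction noun conjunction preposition adjective conjunction.
Count = 2.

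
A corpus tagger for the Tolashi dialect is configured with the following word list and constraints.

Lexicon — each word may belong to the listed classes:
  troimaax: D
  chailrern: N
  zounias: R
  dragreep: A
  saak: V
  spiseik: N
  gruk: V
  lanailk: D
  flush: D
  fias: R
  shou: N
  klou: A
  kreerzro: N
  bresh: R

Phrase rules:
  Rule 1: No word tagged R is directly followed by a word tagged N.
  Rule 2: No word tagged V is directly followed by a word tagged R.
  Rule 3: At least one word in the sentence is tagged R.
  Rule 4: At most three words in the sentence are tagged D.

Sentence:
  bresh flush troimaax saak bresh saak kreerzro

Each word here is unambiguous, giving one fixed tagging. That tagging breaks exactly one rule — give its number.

Fixed tagging: R D D V R V N.
Rule check: R1 holds, R2 violated, R3 holds, R4 holds.
Only rule 2 fails.

2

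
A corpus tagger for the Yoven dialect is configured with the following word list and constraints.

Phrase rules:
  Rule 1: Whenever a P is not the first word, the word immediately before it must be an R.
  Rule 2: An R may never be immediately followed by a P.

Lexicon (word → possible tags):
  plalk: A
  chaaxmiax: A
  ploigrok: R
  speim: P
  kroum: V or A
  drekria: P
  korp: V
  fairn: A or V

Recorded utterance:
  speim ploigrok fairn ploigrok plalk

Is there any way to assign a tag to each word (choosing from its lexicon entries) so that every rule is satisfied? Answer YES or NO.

YES

Candidates per position — 1:speim {P}; 2:ploigrok {R}; 3:fairn {A,V}; 4:ploigrok {R}; 5:plalk {A}.
One satisfying assignment: P R V R A.
Check: rule 1 ✓; rule 2 ✓.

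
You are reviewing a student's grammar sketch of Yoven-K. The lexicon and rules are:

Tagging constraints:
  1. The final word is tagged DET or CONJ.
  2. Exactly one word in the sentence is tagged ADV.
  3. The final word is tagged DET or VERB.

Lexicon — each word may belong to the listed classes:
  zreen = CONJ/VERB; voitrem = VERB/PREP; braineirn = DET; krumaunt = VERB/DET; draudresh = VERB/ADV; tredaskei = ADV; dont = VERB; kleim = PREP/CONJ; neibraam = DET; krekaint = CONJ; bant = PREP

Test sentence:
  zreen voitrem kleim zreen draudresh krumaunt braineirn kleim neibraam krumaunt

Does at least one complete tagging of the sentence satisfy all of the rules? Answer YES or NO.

Candidates per position — 1:zreen {CONJ,VERB}; 2:voitrem {VERB,PREP}; 3:kleim {PREP,CONJ}; 4:zreen {CONJ,VERB}; 5:draudresh {VERB,ADV}; 6:krumaunt {VERB,DET}; 7:braineirn {DET}; 8:kleim {PREP,CONJ}; 9:neibraam {DET}; 10:krumaunt {VERB,DET}.
One satisfying assignment: CONJ VERB CONJ VERB ADV DET DET CONJ DET DET.
Verifying each rule — rule 1 satisfied; rule 2 satisfied; rule 3 satisfied.

YES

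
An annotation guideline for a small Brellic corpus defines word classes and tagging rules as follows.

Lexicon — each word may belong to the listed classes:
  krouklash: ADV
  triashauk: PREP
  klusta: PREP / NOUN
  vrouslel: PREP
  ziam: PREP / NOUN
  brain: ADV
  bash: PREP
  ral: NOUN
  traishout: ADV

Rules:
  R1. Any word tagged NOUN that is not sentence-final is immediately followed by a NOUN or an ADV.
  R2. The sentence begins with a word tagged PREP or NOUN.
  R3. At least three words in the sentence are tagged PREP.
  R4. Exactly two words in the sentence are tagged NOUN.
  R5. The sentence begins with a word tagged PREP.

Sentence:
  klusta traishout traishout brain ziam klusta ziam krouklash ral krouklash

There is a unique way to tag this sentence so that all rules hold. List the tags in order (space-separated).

Candidates per position — 1:klusta {PREP,NOUN}; 2:traishout {ADV}; 3:traishout {ADV}; 4:brain {ADV}; 5:ziam {PREP,NOUN}; 6:klusta {PREP,NOUN}; 7:ziam {PREP,NOUN}; 8:krouklash {ADV}; 9:ral {NOUN}; 10:krouklash {ADV}.
At position 1, choosing NOUN makes rule 5 impossible to satisfy; hence PREP.
The remaining ambiguous positions (5, 6, 7) are resolved jointly — only one combination satisfies every rule.
The only consistent sequence is: PREP ADV ADV ADV PREP PREP NOUN ADV NOUN ADV.
Rule-by-rule: rule 1 ✓; rule 2 ✓; rule 3 ✓; rule 4 ✓; rule 5 ✓.

PREP ADV ADV ADV PREP PREP NOUN ADV NOUN ADV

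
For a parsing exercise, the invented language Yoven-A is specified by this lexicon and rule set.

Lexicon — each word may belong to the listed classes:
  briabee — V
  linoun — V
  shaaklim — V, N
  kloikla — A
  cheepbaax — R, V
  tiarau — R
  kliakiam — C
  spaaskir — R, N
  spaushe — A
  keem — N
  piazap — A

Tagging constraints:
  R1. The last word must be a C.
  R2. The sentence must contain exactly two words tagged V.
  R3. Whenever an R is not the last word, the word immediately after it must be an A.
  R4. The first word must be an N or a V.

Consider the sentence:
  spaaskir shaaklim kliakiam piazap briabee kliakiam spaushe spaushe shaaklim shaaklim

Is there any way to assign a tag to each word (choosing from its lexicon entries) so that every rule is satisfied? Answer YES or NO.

NO

Candidates per position — 1:spaaskir {R,N}; 2:shaaklim {V,N}; 3:kliakiam {C}; 4:piazap {A}; 5:briabee {V}; 6:kliakiam {C}; 7:spaushe {A}; 8:spaushe {A}; 9:shaaklim {V,N}; 10:shaaklim {V,N}.
Rule 1 cannot be satisfied by any choice of tags from the lexicon.
So there is no consistent tagging.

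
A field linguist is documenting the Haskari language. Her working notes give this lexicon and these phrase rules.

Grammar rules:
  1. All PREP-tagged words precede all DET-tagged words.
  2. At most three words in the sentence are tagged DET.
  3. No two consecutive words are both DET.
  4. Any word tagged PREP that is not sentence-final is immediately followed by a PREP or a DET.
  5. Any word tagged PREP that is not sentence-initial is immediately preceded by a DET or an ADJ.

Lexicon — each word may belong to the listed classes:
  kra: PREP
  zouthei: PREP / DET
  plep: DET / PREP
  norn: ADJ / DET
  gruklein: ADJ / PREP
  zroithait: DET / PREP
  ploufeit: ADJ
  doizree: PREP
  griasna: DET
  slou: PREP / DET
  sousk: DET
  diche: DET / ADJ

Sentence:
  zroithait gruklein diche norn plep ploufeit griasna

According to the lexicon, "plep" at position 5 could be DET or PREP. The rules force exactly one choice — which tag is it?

Candidates per position — 1:zroithait {DET,PREP}; 2:gruklein {ADJ,PREP}; 3:diche {DET,ADJ}; 4:norn {ADJ,DET}; 5:plep {DET,PREP}; 6:ploufeit {ADJ}; 7:griasna {DET}.
Word 5 cannot be PREP — rule 4 would then fail for every completion. It is DET.
Word 4 cannot be DET — rule 3 would then fail for every completion. It is ADJ.
The remaining ambiguous positions (1, 2, 3) are resolved jointly — only one combination satisfies every rule.
The unique satisfying tagging is: DET ADJ ADJ ADJ DET ADJ DET.
Checking: rule 1 holds; rule 2 holds; rule 3 holds; rule 4 holds; rule 5 holds.

DET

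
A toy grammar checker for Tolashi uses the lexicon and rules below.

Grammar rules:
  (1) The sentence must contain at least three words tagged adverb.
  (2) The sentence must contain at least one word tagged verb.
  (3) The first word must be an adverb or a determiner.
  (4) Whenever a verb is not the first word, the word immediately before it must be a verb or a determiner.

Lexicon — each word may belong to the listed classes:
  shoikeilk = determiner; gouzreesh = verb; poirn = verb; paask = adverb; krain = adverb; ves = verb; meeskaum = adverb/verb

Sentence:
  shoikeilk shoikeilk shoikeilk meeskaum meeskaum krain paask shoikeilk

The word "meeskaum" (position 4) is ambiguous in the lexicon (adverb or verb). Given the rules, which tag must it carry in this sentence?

Candidates per position — 1:shoikeilk {determiner}; 2:shoikeilk {determiner}; 3:shoikeilk {determiner}; 4:meeskaum {adverb,verb}; 5:meeskaum {adverb,verb}; 6:krain {adverb}; 7:paask {adverb}; 8:shoikeilk {determiner}.
Position 4: the remaining choice is settled jointly with positions 5 — only verb at position 4 is part of a tagging that satisfies every rule.
The only consistent sequence is: determiner determiner determiner verb adverb adverb adverb determiner.
Verifying each rule — rule 1 holds; rule 2 holds; rule 3 holds; rule 4 holds.

verb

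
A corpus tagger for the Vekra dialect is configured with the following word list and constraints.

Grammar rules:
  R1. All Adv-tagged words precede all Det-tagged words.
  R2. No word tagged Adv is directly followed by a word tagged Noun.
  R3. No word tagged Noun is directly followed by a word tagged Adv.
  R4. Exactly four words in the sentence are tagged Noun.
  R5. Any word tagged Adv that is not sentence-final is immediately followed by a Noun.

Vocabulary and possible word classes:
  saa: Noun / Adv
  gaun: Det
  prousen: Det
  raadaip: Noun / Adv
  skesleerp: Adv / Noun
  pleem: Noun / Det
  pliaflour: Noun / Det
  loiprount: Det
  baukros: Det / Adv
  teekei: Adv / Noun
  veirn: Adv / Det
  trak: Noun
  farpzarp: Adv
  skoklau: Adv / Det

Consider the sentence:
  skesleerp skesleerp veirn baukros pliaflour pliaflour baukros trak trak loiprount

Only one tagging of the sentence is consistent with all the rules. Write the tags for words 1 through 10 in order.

Candidates per position — 1:skesleerp {Adv,Noun}; 2:skesleerp {Adv,Noun}; 3:veirn {Adv,Det}; 4:baukros {Det,Adv}; 5:pliaflour {Noun,Det}; 6:pliaflour {Noun,Det}; 7:baukros {Det,Adv}; 8:trak {Noun}; 9:trak {Noun}; 10:loiprount {Det}.
Position 2: tagging it Adv would leave rule 5 unsatisfiable, so it must be Noun.
Position 3: tagging it Adv would leave rule 3 unsatisfiable, so it must be Det.
Position 4: tagging it Adv would leave rule 1 unsatisfiable, so it must be Det.
Position 7: tagging it Adv would leave rule 1 unsatisfiable, so it must be Det.
Position 1: tagging it Adv would leave rule 2 unsatisfiable, so it must be Noun.
Position 5: tagging it Noun would leave rule 4 unsatisfiable, so it must be Det.
Position 6: tagging it Noun would leave rule 4 unsatisfiable, so it must be Det.
The only consistent sequence is: Noun Noun Det Det Det Det Det Noun Noun Det.
Verifying each rule — rule 1 ✓; rule 2 ✓; rule 3 ✓; rule 4 ✓; rule 5 ✓.

Noun Noun Det Det Det Det Det Noun Noun Det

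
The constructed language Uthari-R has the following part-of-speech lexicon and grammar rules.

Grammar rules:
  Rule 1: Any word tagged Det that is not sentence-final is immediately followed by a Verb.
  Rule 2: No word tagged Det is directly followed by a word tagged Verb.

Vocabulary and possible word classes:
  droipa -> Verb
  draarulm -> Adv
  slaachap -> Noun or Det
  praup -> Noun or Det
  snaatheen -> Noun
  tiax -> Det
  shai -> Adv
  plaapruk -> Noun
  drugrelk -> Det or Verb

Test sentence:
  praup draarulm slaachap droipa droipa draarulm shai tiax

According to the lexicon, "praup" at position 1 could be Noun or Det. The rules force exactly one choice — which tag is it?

Candidates per position — 1:praup {Noun,Det}; 2:draarulm {Adv}; 3:slaachap {Noun,Det}; 4:droipa {Verb}; 5:droipa {Verb}; 6:draarulm {Adv}; 7:shai {Adv}; 8:tiax {Det}.
Word 1 cannot be Det — rule 1 would then fail for every completion. It is Noun.
Word 3 cannot be Det — rule 2 would then fail for every completion. It is Noun.
The only consistent sequence is: Noun Adv Noun Verb Verb Adv Adv Det.
Rule-by-rule: rule 1 ✓; rule 2 ✓.

Noun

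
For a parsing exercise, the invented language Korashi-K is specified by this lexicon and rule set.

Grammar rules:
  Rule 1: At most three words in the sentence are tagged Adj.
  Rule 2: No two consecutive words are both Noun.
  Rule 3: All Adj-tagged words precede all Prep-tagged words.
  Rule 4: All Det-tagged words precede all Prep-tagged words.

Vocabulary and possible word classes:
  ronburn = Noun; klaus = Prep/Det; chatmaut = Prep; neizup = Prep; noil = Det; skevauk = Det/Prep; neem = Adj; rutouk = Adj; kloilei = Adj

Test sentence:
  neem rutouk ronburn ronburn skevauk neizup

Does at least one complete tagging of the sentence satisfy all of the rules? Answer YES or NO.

NO

Candidates per position — 1:neem {Adj}; 2:rutouk {Adj}; 3:ronburn {Noun}; 4:ronburn {Noun}; 5:skevauk {Det,Prep}; 6:neizup {Prep}.
Rule 2 cannot be satisfied by any choice of tags from the lexicon.
So there is no consistent tagging.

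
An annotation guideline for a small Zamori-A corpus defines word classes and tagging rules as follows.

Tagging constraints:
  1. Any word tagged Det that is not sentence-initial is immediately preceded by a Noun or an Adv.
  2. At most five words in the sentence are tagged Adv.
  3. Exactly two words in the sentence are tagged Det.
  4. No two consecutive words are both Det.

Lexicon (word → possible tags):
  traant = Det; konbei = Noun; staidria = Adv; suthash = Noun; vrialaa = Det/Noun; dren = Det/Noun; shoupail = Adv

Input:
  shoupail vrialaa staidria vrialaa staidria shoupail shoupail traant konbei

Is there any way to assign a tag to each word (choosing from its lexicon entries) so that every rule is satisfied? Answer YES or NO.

YES

Candidates per position — 1:shoupail {Adv}; 2:vrialaa {Det,Noun}; 3:staidria {Adv}; 4:vrialaa {Det,Noun}; 5:staidria {Adv}; 6:shoupail {Adv}; 7:shoupail {Adv}; 8:traant {Det}; 9:konbei {Noun}.
One satisfying assignment: Adv Det Adv Noun Adv Adv Adv Det Noun.
Check: rule 1 satisfied; rule 2 satisfied; rule 3 satisfied; rule 4 satisfied.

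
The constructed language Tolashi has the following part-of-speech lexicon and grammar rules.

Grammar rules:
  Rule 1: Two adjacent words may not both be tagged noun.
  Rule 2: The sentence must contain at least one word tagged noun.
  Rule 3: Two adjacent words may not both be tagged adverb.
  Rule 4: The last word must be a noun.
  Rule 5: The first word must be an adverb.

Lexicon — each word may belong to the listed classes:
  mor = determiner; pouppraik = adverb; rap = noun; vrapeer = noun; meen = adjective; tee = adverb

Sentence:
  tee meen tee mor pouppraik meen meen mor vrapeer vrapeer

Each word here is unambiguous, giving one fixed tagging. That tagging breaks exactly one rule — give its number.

Fixed tagging: adverb adjective adverb determiner adverb adjective adjective determiner noun noun.
Checking each rule: R1 violated, R2 holds, R3 holds, R4 holds, R5 holds.
Only rule 1 fails.

1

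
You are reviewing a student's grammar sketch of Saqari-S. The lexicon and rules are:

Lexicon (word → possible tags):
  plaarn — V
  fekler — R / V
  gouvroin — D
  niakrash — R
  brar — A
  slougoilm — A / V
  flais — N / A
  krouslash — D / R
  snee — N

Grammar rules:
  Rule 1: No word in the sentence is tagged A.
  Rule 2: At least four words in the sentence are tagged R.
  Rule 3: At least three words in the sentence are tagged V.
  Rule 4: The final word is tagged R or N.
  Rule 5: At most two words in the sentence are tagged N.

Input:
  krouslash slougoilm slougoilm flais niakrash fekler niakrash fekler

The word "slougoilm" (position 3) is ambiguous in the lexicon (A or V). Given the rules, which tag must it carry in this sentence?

V

Candidates per position — 1:krouslash {D,R}; 2:slougoilm {A,V}; 3:slougoilm {A,V}; 4:flais {N,A}; 5:niakrash {R}; 6:fekler {R,V}; 7:niakrash {R}; 8:fekler {R,V}.
If word 2 were A, no tagging could satisfy rule 1; so word 2 is V.
If word 3 were A, no tagging could satisfy rule 1; so word 3 is V.
If word 4 were A, no tagging could satisfy rule 1; so word 4 is N.
If word 8 were V, no tagging could satisfy rule 4; so word 8 is R.
If word 6 were R, no tagging could satisfy rule 3; so word 6 is V.
If word 1 were D, no tagging could satisfy rule 2; so word 1 is R.
So the tagging must be: R V V N R V R R.
Checking: rule 1 satisfied; rule 2 satisfied; rule 3 satisfied; rule 4 satisfied; rule 5 satisfied.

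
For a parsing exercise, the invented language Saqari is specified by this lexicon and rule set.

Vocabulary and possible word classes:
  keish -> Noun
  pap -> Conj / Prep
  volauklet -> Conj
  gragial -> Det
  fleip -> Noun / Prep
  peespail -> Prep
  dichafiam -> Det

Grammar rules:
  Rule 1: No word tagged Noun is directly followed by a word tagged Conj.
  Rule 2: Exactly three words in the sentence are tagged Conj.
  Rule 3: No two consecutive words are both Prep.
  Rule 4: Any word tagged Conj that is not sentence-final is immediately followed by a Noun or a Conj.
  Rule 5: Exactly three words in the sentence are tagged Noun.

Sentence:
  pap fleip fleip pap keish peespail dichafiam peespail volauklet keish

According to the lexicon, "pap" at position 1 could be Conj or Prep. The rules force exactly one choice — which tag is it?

Conj

Candidates per position — 1:pap {Conj,Prep}; 2:fleip {Noun,Prep}; 3:fleip {Noun,Prep}; 4:pap {Conj,Prep}; 5:keish {Noun}; 6:peespail {Prep}; 7:dichafiam {Det}; 8:peespail {Prep}; 9:volauklet {Conj}; 10:keish {Noun}.
Position 1: Prep is ruled out by rule 2; that leaves Conj.
Position 2: Prep is ruled out by rule 4; that leaves Noun.
Position 3: Noun is ruled out by rule 5; that leaves Prep.
Position 4: Prep is ruled out by rule 2; that leaves Conj.
So the tagging must be: Conj Noun Prep Conj Noun Prep Det Prep Conj Noun.
Check: rule 1 ok; rule 2 ok; rule 3 ok; rule 4 ok; rule 5 ok.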